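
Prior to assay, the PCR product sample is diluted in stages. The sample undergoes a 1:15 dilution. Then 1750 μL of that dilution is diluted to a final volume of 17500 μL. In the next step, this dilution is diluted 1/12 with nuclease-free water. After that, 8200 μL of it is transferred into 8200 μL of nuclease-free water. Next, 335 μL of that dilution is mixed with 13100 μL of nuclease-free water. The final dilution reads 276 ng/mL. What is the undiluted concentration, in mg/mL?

Overall dilution factor = 15 × 10 × 12 × 2 × 40.10 = 1.44 × 10⁵.
Original = 276 ng/mL × 1.44 × 10⁵ = 3.98 × 10⁷ ng/mL = 39.8 mg/mL.

39.8 mg/mL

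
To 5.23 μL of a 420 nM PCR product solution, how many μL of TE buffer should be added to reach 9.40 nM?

V₂ = C₁V₁/C₂ = 420 × 5.23 / 9.40 = 234 μL.
Diluent to add = V₂ − V₁ = 234 − 5.23 = 228 μL.

228 μL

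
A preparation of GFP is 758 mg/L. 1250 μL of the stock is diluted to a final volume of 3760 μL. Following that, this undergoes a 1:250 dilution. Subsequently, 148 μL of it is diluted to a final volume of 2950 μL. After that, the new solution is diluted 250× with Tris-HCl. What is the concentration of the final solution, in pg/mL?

Overall dilution factor = 3.008 × 250 × 19.93 × 250 = 3.75 × 10⁶.
758 mg/L / 3.75 × 10⁶ = 2.02 × 10⁻⁴ mg/L = 202 pg/mL.

202 pg/mL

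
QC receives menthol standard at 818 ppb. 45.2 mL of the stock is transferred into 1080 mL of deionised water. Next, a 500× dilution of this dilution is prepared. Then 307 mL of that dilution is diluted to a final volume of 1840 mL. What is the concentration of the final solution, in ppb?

0.0110 ppb

Overall dilution factor = 24.89 × 500 × 5.993 = 7.46 × 10⁴.
818 ppb / 7.46 × 10⁴ = 0.0110 ppb.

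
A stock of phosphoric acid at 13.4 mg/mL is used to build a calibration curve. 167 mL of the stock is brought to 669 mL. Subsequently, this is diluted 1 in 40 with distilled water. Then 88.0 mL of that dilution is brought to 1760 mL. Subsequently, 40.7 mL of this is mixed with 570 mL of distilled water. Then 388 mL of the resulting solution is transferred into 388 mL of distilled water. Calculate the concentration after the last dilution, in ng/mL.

139 ng/mL

Overall dilution factor = 4.006 × 40 × 20 × 15.00 × 2 = 9.62 × 10⁴.
13.4 mg/mL / 9.62 × 10⁴ = 1.39 × 10⁻⁴ mg/mL = 139 ng/mL.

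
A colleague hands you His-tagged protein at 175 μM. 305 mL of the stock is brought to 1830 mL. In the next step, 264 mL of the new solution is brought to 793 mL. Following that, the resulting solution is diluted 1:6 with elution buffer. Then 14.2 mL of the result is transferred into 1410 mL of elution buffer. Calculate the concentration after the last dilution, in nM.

Overall dilution factor = 6 × 3.004 × 6 × 100.3 = 1.08 × 10⁴.
175 μM / 1.08 × 10⁴ = 0.0161 μM = 16.1 nM.

16.1 nM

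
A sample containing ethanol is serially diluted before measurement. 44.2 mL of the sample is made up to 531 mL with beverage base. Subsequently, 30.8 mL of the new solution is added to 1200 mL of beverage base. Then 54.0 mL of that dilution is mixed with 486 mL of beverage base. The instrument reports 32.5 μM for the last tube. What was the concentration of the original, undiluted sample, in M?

Overall dilution factor = 12.01 × 39.96 × 10 = 4801.
Original = 32.5 μM × 4801 = 1.56 × 10⁵ μM = 0.156 M.

0.156 M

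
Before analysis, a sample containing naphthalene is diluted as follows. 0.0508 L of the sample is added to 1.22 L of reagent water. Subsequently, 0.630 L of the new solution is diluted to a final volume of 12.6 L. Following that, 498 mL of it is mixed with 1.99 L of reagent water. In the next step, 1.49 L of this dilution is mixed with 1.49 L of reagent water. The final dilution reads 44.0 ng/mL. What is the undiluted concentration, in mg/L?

Overall dilution factor = 25.02 × 20 × 4.996 × 2 = 4999.
Original = 44.0 ng/mL × 4999 = 2.20 × 10⁵ ng/mL = 220 mg/L.

220 mg/L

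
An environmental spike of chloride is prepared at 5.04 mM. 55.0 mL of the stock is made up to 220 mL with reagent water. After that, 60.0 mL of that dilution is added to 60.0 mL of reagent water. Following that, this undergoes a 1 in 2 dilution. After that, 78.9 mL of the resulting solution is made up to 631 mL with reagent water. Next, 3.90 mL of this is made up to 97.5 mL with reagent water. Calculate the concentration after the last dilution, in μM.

1.58 μM

Overall dilution factor = 4 × 2 × 2 × 7.997 × 25 = 3199.
5.04 mM / 3199 = 1.58 × 10⁻³ mM = 1.58 μM.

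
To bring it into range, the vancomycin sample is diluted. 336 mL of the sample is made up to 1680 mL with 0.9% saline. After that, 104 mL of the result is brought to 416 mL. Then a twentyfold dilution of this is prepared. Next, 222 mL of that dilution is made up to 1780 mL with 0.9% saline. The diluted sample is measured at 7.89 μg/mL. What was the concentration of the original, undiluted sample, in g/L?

Overall dilution factor = 5 × 4 × 20 × 8.018 = 3207.
Original = 7.89 μg/mL × 3207 = 2.53 × 10⁴ μg/mL = 25.3 g/L.

25.3 g/L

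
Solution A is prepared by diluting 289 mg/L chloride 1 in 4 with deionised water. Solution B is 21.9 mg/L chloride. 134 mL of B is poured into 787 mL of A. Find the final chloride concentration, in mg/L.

C_A = 289 mg/L / 4 = 72.2 mg/L.
C_mix = (C_A·V_A + C_B·V_B)/(V_A + V_B) = (72.2×787 + 21.9×134) / 921.0 = 64.9 mg/L.

64.9 mg/L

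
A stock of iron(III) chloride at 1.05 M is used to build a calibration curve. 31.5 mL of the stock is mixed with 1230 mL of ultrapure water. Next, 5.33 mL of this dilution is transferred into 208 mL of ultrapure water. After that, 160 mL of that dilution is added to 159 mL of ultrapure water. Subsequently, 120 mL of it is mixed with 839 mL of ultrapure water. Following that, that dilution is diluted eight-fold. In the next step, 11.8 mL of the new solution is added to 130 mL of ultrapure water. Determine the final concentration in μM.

Overall dilution factor = 40.05 × 40.02 × 1.994 × 7.992 × 8 × 12.02 = 2.46 × 10⁶.
1.05 M / 2.46 × 10⁶ = 4.28 × 10⁻⁷ M = 0.428 μM.

0.428 μM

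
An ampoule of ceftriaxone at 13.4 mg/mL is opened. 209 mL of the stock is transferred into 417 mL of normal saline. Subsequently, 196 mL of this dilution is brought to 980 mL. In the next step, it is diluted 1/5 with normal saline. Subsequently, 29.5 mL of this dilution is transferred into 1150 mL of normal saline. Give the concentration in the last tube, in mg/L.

Overall dilution factor = 2.995 × 5 × 5 × 39.98 = 2994.
13.4 mg/mL / 2994 = 4.48 × 10⁻³ mg/mL = 4.48 mg/L.

4.48 mg/L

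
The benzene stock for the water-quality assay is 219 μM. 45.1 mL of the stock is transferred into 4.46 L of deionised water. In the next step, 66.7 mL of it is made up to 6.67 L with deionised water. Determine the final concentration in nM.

Overall dilution factor = 99.89 × 100 = 9989.
219 μM / 9989 = 0.0219 μM = 21.9 nM.

21.9 nM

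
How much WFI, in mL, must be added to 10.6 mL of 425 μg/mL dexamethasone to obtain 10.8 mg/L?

407 mL

10.8 mg/L = 10.8 μg/mL.
V₂ = C₁V₁/C₂ = 425 × 10.6 / 10.8 = 417 mL.
Diluent to add = V₂ − V₁ = 417 − 10.6 = 407 mL.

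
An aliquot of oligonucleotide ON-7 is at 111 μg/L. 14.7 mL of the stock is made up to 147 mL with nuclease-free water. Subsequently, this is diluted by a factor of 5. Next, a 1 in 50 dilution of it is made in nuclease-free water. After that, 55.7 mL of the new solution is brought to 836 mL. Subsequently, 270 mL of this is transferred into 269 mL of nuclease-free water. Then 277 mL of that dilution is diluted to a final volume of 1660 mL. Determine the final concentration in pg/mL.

0.247 pg/mL

Overall dilution factor = 10 × 5 × 50 × 15.01 × 1.996 × 5.993 = 4.49 × 10⁵.
111 μg/L / 4.49 × 10⁵ = 2.47 × 10⁻⁴ μg/L = 0.247 pg/mL.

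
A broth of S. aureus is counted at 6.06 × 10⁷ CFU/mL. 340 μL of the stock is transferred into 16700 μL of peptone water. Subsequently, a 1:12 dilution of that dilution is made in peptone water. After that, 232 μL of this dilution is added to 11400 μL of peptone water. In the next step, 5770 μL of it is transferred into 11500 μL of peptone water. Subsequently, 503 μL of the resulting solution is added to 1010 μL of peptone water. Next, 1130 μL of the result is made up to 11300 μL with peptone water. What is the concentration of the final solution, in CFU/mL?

22.3 CFU/mL

Overall dilution factor = 50.12 × 12 × 50.14 × 2.993 × 3.008 × 10 = 2.71 × 10⁶.
6.06 × 10⁷ CFU/mL / 2.71 × 10⁶ = 22.3 CFU/mL.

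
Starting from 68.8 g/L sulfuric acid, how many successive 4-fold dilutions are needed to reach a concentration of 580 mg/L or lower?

Need 4ⁿ ≥ 119, so n ≥ log(119)/log(4) = 3.45.
Minimum whole steps: n = 4.

4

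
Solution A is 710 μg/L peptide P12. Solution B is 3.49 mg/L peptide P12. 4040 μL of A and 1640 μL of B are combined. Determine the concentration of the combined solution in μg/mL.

1.51 μg/mL

C_B = 3.49 mg/L = 3490 μg/L.
C_mix = (C_A·V_A + C_B·V_B)/(V_A + V_B) = (710×4040 + 3490×1640) / 5680 = 1513 μg/L = 1.51 μg/mL.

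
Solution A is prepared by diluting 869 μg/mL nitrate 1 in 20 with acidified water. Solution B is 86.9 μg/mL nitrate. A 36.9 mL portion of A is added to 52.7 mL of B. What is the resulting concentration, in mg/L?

69.0 mg/L

C_A = 869 μg/mL / 20 = 43.5 μg/mL.
C_mix = (C_A·V_A + C_B·V_B)/(V_A + V_B) = (43.5×36.9 + 86.9×52.7) / 89.60 = 69.0 μg/mL = 69.0 mg/L.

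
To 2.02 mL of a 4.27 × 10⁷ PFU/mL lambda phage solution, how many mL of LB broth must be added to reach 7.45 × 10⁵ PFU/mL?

114 mL

V₂ = C₁V₁/C₂ = 4.27 × 10⁷ × 2.02 / 7.45 × 10⁵ = 116 mL.
Diluent to add = V₂ − V₁ = 116 − 2.02 = 114 mL.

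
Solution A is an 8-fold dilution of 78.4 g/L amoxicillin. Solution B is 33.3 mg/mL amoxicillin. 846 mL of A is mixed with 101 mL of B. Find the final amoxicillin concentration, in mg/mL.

12.3 mg/mL

C_A = 78.4 g/L / 8 = 9.80 g/L.
C_B = 33.3 mg/mL = 33.3 g/L.
C_mix = (C_A·V_A + C_B·V_B)/(V_A + V_B) = (9.80×846 + 33.3×101) / 947.0 = 12.3 g/L = 12.3 mg/mL.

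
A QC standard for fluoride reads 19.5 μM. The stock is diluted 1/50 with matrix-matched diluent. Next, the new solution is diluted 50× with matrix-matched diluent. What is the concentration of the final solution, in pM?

Overall dilution factor = 50 × 50 = 2500.
19.5 μM / 2500 = 7.80 × 10⁻³ μM = 7800 pM.

7800 pM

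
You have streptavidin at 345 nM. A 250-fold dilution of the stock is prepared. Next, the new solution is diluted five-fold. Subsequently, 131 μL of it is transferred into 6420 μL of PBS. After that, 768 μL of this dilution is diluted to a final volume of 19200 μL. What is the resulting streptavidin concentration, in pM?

Overall dilution factor = 250 × 5 × 50.01 × 25 = 1.56 × 10⁶.
345 nM / 1.56 × 10⁶ = 2.21 × 10⁻⁴ nM = 0.221 pM.

0.221 pM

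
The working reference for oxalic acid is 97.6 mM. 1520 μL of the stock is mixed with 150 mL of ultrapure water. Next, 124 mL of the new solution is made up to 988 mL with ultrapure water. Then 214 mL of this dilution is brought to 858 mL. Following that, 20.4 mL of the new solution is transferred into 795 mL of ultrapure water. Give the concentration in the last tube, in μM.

0.767 μM

Overall dilution factor = 99.68 × 7.968 × 4.009 × 39.97 = 1.27 × 10⁵.
97.6 mM / 1.27 × 10⁵ = 7.67 × 10⁻⁴ mM = 0.767 μM.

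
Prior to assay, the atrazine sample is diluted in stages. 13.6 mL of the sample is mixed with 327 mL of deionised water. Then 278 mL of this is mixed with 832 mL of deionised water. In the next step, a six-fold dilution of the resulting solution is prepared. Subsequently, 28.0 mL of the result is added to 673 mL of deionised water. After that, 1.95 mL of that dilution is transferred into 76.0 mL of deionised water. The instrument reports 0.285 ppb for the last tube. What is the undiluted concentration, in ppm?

171 ppm

Overall dilution factor = 25.04 × 3.993 × 6 × 25.04 × 39.97 = 6.00 × 10⁵.
Original = 0.285 ppb × 6.00 × 10⁵ = 1.71 × 10⁵ ppb = 171 ppm.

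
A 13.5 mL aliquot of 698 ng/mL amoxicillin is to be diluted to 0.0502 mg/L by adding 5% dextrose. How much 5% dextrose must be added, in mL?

0.0502 mg/L = 50.2 ng/mL.
V₂ = C₁V₁/C₂ = 698 × 13.5 / 50.2 = 188 mL.
Diluent to add = V₂ − V₁ = 188 − 13.5 = 174 mL.

174 mL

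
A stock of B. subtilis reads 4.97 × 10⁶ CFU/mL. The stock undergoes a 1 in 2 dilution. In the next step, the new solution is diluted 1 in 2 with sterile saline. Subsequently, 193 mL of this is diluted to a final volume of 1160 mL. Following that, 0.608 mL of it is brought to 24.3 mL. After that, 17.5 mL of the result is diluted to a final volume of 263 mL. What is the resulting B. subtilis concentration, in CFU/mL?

344 CFU/mL

Overall dilution factor = 2 × 2 × 6.010 × 39.97 × 15.03 = 1.44 × 10⁴.
4.97 × 10⁶ CFU/mL / 1.44 × 10⁴ = 344 CFU/mL.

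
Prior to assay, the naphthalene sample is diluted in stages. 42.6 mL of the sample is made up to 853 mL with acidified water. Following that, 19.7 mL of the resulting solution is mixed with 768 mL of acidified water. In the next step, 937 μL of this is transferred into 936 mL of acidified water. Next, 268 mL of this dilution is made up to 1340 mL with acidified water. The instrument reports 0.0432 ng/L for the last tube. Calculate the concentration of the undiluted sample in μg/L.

Overall dilution factor = 20.02 × 39.98 × 999.9 × 5 = 4.00 × 10⁶.
Original = 0.0432 ng/L × 4.00 × 10⁶ = 1.73 × 10⁵ ng/L = 173 μg/L.

173 μg/L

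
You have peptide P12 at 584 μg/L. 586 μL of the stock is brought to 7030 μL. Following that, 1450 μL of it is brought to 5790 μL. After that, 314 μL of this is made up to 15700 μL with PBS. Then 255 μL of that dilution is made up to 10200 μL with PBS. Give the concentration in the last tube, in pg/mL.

Overall dilution factor = 12.00 × 3.993 × 50 × 40 = 9.58 × 10⁴.
584 μg/L / 9.58 × 10⁴ = 6.10 × 10⁻³ μg/L = 6.10 pg/mL.

6.10 pg/mL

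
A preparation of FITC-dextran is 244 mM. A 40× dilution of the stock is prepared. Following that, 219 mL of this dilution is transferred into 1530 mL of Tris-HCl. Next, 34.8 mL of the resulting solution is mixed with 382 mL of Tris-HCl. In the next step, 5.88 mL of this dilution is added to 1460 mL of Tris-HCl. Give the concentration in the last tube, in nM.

Overall dilution factor = 40 × 7.986 × 11.98 × 249.3 = 9.54 × 10⁵.
244 mM / 9.54 × 10⁵ = 2.56 × 10⁻⁴ mM = 256 nM.

256 nM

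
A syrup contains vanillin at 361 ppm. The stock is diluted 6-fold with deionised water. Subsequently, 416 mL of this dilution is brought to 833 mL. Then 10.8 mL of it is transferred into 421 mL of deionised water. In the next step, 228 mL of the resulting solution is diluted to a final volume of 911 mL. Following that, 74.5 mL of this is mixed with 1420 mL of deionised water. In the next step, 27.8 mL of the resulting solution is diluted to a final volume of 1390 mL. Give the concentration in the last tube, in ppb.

Overall dilution factor = 6 × 2.002 × 39.98 × 3.996 × 20.06 × 50 = 1.93 × 10⁶.
361 ppm / 1.93 × 10⁶ = 1.88 × 10⁻⁴ ppm = 0.188 ppb.

0.188 ppb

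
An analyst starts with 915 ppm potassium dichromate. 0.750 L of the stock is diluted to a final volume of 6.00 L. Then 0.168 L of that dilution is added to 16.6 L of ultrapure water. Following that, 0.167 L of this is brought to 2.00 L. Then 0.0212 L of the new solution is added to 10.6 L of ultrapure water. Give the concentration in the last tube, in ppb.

Overall dilution factor = 8 × 99.81 × 11.98 × 501 = 4.79 × 10⁶.
915 ppm / 4.79 × 10⁶ = 1.91 × 10⁻⁴ ppm = 0.191 ppb.

0.191 ppb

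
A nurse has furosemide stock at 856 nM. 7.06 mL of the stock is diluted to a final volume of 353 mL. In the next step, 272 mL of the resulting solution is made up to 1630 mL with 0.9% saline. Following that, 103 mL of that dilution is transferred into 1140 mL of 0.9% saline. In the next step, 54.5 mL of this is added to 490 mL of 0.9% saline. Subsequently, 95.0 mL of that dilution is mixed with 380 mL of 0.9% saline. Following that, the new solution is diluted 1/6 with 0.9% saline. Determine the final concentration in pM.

0.790 pM

Overall dilution factor = 50 × 5.993 × 12.07 × 9.991 × 5 × 6 = 1.08 × 10⁶.
856 nM / 1.08 × 10⁶ = 7.90 × 10⁻⁴ nM = 0.790 pM.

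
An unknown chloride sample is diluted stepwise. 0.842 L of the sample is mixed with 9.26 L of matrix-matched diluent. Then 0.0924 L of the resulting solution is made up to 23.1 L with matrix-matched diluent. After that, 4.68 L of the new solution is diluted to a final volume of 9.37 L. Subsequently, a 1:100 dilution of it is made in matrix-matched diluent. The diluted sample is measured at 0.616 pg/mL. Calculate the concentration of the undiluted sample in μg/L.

370 μg/L

Overall dilution factor = 12.00 × 250 × 2.002 × 100 = 6.01 × 10⁵.
Original = 0.616 pg/mL × 6.01 × 10⁵ = 3.70 × 10⁵ pg/mL = 370 μg/L.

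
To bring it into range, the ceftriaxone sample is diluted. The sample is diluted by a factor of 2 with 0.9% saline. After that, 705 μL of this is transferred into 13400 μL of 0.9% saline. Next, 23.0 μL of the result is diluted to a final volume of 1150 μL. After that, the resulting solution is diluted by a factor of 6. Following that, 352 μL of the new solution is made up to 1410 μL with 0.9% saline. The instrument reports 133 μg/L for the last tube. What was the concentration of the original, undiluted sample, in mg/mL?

Overall dilution factor = 2 × 20.01 × 50 × 6 × 4.006 = 4.81 × 10⁴.
Original = 133 μg/L × 4.81 × 10⁴ = 6.40 × 10⁶ μg/L = 6.40 mg/mL.

6.40 mg/mL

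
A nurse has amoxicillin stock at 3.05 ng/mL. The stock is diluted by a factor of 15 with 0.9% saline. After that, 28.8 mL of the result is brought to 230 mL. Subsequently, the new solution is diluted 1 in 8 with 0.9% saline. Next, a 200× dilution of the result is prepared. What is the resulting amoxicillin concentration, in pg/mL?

Overall dilution factor = 15 × 7.986 × 8 × 200 = 1.92 × 10⁵.
3.05 ng/mL / 1.92 × 10⁵ = 1.59 × 10⁻⁵ ng/mL = 0.0159 pg/mL.

0.0159 pg/mL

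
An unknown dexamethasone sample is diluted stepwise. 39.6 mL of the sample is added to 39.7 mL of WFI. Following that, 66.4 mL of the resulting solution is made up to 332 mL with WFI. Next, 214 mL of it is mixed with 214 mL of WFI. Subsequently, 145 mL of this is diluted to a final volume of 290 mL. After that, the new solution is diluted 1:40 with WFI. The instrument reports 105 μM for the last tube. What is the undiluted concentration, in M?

0.168 M

Overall dilution factor = 2.003 × 5 × 2 × 2 × 40 = 1602.
Original = 105 μM × 1602 = 1.68 × 10⁵ μM = 0.168 M.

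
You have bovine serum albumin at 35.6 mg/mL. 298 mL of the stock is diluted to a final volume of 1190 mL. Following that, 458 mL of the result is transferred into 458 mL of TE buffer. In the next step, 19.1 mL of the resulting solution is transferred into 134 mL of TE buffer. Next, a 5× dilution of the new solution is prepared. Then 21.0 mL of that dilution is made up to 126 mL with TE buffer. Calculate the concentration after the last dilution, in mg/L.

18.5 mg/L

Overall dilution factor = 3.993 × 2 × 8.016 × 5 × 6 = 1921.
35.6 mg/mL / 1921 = 0.0185 mg/mL = 18.5 mg/L.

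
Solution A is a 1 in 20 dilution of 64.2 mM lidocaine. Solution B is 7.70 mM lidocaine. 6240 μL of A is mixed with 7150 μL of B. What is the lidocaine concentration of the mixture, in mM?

C_A = 64.2 mM / 20 = 3.21 mM.
C_mix = (C_A·V_A + C_B·V_B)/(V_A + V_B) = (3.21×6240 + 7.70×7150) / 13390 = 5.61 mM.

5.61 mM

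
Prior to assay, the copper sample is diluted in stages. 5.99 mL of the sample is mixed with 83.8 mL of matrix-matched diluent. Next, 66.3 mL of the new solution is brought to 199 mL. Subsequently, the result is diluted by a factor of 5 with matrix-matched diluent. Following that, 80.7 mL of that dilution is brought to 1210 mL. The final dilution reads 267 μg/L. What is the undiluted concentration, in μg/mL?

Overall dilution factor = 14.99 × 3.002 × 5 × 14.99 = 3373.
Original = 267 μg/L × 3373 = 9.01 × 10⁵ μg/L = 901 μg/mL.

901 μg/mL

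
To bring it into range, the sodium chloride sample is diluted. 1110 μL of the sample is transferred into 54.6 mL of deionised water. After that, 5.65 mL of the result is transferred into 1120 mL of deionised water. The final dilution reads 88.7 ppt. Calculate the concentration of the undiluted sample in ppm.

0.887 ppm

Overall dilution factor = 50.19 × 199.2 = 9999.
Original = 88.7 ppt × 9999 = 8.87 × 10⁵ ppt = 0.887 ppm.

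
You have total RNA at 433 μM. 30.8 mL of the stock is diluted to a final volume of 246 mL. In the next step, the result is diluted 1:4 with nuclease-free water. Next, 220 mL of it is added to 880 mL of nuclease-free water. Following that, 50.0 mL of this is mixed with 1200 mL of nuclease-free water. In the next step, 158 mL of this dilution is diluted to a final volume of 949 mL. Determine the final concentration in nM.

Overall dilution factor = 7.987 × 4 × 5 × 25 × 6.006 = 2.40 × 10⁴.
433 μM / 2.40 × 10⁴ = 0.0181 μM = 18.1 nM.

18.1 nM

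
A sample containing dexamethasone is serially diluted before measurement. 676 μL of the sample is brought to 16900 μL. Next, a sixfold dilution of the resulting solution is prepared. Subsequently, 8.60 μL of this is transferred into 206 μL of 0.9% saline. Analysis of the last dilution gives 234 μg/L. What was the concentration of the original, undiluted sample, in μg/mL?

Overall dilution factor = 25 × 6 × 24.95 = 3743.
Original = 234 μg/L × 3743 = 8.76 × 10⁵ μg/L = 876 μg/mL.

876 μg/mL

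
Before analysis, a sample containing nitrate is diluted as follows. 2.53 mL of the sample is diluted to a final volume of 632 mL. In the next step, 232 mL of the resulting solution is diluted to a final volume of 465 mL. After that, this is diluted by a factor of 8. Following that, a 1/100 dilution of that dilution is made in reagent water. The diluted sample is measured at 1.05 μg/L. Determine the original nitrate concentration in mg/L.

Overall dilution factor = 249.8 × 2.004 × 8 × 100 = 4.01 × 10⁵.
Original = 1.05 μg/L × 4.01 × 10⁵ = 4.21 × 10⁵ μg/L = 421 mg/L.

421 mg/L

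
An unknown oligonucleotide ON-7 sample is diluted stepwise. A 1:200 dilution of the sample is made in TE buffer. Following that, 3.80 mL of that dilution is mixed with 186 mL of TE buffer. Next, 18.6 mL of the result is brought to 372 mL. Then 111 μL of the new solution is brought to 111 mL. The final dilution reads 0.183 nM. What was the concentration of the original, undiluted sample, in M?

Overall dilution factor = 200 × 49.95 × 20 × 1000 = 2.00 × 10⁸.
Original = 0.183 nM × 2.00 × 10⁸ = 3.66 × 10⁷ nM = 0.0366 M.

0.0366 M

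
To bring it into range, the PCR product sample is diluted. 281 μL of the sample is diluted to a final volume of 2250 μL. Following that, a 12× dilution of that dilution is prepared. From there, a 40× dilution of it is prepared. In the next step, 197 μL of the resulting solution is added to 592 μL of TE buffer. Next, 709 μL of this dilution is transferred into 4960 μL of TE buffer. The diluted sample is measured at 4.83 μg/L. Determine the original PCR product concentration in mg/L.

Overall dilution factor = 8.007 × 12 × 40 × 4.005 × 7.996 = 1.23 × 10⁵.
Original = 4.83 μg/L × 1.23 × 10⁵ = 5.94 × 10⁵ μg/L = 594 mg/L.

594 mg/L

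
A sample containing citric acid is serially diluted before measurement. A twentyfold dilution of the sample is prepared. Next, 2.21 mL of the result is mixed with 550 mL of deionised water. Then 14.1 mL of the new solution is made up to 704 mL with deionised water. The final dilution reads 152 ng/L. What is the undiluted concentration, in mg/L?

37.9 mg/L

Overall dilution factor = 20 × 249.9 × 49.93 = 2.50 × 10⁵.
Original = 152 ng/L × 2.50 × 10⁵ = 3.79 × 10⁷ ng/L = 37.9 mg/L.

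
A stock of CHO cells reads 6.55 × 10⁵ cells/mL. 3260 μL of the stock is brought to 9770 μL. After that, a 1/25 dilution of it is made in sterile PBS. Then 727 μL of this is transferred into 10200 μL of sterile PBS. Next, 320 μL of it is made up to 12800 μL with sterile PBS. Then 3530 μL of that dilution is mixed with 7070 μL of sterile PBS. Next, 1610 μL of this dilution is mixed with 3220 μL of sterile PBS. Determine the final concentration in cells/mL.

1.61 cells/mL

Overall dilution factor = 2.997 × 25 × 15.03 × 40 × 3.003 × 3 = 4.06 × 10⁵.
6.55 × 10⁵ cells/mL / 4.06 × 10⁵ = 1.61 cells/mL.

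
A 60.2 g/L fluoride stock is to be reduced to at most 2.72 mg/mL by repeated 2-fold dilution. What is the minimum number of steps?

Need 2ⁿ ≥ 22.1, so n ≥ log(22.1)/log(2) = 4.47.
Minimum whole steps: n = 5.

5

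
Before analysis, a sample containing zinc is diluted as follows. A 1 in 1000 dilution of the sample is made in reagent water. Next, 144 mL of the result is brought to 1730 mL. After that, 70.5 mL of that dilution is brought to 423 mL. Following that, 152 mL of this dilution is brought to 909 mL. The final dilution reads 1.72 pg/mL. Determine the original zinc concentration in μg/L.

741 μg/L

Overall dilution factor = 1000 × 12.01 × 6 × 5.980 = 4.31 × 10⁵.
Original = 1.72 pg/mL × 4.31 × 10⁵ = 7.41 × 10⁵ pg/mL = 741 μg/L.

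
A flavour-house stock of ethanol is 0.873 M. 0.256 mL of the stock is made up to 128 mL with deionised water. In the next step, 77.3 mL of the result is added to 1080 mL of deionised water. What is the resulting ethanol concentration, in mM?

0.117 mM

Overall dilution factor = 500 × 14.97 = 7486.
0.873 M / 7486 = 1.17 × 10⁻⁴ M = 0.117 mM.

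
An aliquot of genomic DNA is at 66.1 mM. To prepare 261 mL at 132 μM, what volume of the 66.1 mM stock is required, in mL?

0.521 mL

132 μM = 0.132 mM.
V₁ = C₂V₂/C₁ = 0.132 × 261 / 66.1 = 0.521 mL.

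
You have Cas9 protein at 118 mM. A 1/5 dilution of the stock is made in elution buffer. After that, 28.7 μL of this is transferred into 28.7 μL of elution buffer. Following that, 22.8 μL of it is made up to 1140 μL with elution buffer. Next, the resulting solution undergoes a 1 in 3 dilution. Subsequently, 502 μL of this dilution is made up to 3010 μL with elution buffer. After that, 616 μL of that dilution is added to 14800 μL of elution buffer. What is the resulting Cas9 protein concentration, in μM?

0.524 μM

Overall dilution factor = 5 × 2 × 50 × 3 × 5.996 × 25.03 = 2.25 × 10⁵.
118 mM / 2.25 × 10⁵ = 5.24 × 10⁻⁴ mM = 0.524 μM.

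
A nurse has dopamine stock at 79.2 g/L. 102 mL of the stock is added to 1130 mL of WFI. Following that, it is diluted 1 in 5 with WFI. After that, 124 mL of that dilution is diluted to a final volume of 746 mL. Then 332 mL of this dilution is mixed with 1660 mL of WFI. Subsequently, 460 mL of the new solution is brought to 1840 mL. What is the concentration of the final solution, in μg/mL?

9.08 μg/mL

Overall dilution factor = 12.08 × 5 × 6.016 × 6 × 4 = 8720.
79.2 g/L / 8720 = 9.08 × 10⁻³ g/L = 9.08 μg/mL.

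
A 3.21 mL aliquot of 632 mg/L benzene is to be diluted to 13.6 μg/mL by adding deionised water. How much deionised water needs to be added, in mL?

146 mL

13.6 μg/mL = 13.6 mg/L.
V₂ = C₁V₁/C₂ = 632 × 3.21 / 13.6 = 149 mL.
Diluent to add = V₂ − V₁ = 149 − 3.21 = 146 mL.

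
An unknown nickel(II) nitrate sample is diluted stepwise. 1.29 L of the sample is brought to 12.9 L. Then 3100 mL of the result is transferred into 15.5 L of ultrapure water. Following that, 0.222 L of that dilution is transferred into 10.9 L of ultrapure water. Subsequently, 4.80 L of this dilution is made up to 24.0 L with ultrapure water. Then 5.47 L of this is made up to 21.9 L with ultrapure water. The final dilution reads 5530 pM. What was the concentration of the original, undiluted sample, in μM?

333 μM

Overall dilution factor = 10 × 6 × 50.10 × 5 × 4.004 = 6.02 × 10⁴.
Original = 5530 pM × 6.02 × 10⁴ = 3.33 × 10⁸ pM = 333 μM.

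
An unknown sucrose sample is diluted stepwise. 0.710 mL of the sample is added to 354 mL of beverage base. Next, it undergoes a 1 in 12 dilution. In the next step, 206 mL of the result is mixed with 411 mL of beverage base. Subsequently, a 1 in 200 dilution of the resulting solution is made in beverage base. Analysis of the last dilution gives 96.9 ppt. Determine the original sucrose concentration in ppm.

348 ppm

Overall dilution factor = 499.6 × 12 × 2.995 × 200 = 3.59 × 10⁶.
Original = 96.9 ppt × 3.59 × 10⁶ = 3.48 × 10⁸ ppt = 348 ppm.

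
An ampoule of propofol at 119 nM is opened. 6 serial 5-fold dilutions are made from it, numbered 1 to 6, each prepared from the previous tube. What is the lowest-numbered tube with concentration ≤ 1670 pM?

Tube n has concentration 119 nM / 5ⁿ.
Need 5ⁿ ≥ 119 nM / 1670 pM = 71.3, so n ≥ 2.65.
First such tube: n = 3.

tube 3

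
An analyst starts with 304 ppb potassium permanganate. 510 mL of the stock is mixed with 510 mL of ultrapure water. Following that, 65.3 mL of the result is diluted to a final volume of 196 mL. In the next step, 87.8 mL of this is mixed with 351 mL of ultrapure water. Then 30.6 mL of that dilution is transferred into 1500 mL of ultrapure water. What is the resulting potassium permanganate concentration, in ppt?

203 ppt

Overall dilution factor = 2 × 3.002 × 4.998 × 50.02 = 1501.
304 ppb / 1501 = 0.203 ppb = 203 ppt.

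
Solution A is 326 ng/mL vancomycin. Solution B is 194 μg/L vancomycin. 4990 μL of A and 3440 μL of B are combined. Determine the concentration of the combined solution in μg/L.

C_B = 194 μg/L = 194 ng/mL.
C_mix = (C_A·V_A + C_B·V_B)/(V_A + V_B) = (326×4990 + 194×3440) / 8430 = 272 ng/mL = 272 μg/L.

272 μg/L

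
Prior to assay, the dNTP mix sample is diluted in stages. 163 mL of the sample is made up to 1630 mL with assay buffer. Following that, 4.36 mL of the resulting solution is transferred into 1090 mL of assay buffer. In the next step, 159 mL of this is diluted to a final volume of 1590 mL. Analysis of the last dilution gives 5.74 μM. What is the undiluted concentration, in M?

0.144 M

Overall dilution factor = 10 × 251 × 10 = 2.51 × 10⁴.
Original = 5.74 μM × 2.51 × 10⁴ = 1.44 × 10⁵ μM = 0.144 M.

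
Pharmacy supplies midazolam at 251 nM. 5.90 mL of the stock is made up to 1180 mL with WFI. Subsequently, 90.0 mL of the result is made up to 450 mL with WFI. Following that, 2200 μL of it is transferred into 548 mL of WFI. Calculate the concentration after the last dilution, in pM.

Overall dilution factor = 200 × 5 × 250.1 = 2.50 × 10⁵.
251 nM / 2.50 × 10⁵ = 1.00 × 10⁻³ nM = 1.00 pM.

1.00 pM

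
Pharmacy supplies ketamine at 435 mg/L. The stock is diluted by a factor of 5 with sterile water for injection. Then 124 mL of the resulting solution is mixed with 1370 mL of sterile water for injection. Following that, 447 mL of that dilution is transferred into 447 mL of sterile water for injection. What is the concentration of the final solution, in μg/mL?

Overall dilution factor = 5 × 12.05 × 2 = 120.
435 mg/L / 120 = 3.61 mg/L = 3.61 μg/mL.

3.61 μg/mL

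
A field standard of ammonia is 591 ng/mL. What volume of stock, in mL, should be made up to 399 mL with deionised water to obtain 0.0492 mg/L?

33.2 mL

0.0492 mg/L = 49.2 ng/mL.
V₁ = C₂V₂/C₁ = 49.2 × 399 / 591 = 33.2 mL.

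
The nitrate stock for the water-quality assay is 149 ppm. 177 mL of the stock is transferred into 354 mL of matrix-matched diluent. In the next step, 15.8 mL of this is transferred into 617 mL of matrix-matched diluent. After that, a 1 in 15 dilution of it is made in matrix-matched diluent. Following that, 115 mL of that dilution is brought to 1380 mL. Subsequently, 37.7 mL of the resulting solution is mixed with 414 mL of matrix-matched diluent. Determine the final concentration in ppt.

Overall dilution factor = 3 × 40.05 × 15 × 12 × 11.98 = 2.59 × 10⁵.
149 ppm / 2.59 × 10⁵ = 5.75 × 10⁻⁴ ppm = 575 ppt.

575 ppt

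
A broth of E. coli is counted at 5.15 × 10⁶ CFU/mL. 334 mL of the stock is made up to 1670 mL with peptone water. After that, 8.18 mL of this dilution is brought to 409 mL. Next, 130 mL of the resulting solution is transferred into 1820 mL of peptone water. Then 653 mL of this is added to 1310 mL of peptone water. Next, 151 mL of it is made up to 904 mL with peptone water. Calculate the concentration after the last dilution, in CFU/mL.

Overall dilution factor = 5 × 50 × 15 × 3.006 × 5.987 = 6.75 × 10⁴.
5.15 × 10⁶ CFU/mL / 6.75 × 10⁴ = 76.3 CFU/mL.

76.3 CFU/mL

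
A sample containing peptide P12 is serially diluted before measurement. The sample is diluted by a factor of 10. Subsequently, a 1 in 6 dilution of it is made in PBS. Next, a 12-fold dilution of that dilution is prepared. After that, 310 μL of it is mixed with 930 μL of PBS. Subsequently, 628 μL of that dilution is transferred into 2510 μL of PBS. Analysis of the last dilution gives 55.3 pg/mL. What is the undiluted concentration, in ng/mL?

796 ng/mL

Overall dilution factor = 10 × 6 × 12 × 4 × 4.997 = 1.44 × 10⁴.
Original = 55.3 pg/mL × 1.44 × 10⁴ = 7.96 × 10⁵ pg/mL = 796 ng/mL.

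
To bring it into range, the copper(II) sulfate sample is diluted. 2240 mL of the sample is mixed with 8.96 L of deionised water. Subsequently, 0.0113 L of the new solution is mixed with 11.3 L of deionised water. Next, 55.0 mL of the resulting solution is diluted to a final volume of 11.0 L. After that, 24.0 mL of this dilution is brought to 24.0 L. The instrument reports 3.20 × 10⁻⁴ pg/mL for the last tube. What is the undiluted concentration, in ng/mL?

320 ng/mL

Overall dilution factor = 5 × 1001 × 200 × 1000 = 1.00 × 10⁹.
Original = 3.20 × 10⁻⁴ pg/mL × 1.00 × 10⁹ = 3.20 × 10⁵ pg/mL = 320 ng/mL.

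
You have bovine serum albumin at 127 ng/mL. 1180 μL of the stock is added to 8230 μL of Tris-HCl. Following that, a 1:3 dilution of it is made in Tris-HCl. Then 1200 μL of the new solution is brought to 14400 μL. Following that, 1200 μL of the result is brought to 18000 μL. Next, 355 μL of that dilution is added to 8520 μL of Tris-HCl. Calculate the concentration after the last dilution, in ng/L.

1.18 ng/L

Overall dilution factor = 7.975 × 3 × 12 × 15 × 25 = 1.08 × 10⁵.
127 ng/mL / 1.08 × 10⁵ = 1.18 × 10⁻³ ng/mL = 1.18 ng/L.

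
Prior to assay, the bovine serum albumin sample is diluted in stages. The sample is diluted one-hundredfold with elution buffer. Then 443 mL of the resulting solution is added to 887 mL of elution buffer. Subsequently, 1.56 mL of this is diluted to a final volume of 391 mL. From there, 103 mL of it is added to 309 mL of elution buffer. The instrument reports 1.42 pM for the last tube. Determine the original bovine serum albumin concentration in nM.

427 nM

Overall dilution factor = 100 × 3.002 × 250.6 × 4 = 3.01 × 10⁵.
Original = 1.42 pM × 3.01 × 10⁵ = 4.27 × 10⁵ pM = 427 nM.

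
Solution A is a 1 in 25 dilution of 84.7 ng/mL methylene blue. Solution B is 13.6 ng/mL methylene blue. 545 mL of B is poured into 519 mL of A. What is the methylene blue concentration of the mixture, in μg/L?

C_A = 84.7 ng/mL / 25 = 3.39 ng/mL.
C_mix = (C_A·V_A + C_B·V_B)/(V_A + V_B) = (3.39×519 + 13.6×545) / 1064 = 8.62 ng/mL = 8.62 μg/L.

8.62 μg/L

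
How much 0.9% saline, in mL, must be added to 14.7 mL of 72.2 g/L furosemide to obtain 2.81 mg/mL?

2.81 mg/mL = 2.81 g/L.
V₂ = C₁V₁/C₂ = 72.2 × 14.7 / 2.81 = 378 mL.
Diluent to add = V₂ − V₁ = 378 − 14.7 = 363 mL.

363 mL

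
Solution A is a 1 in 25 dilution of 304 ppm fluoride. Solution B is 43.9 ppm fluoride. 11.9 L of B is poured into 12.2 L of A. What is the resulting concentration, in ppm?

27.8 ppm

C_A = 304 ppm / 25 = 12.2 ppm.
C_mix = (C_A·V_A + C_B·V_B)/(V_A + V_B) = (12.2×12.2 + 43.9×11.9) / 24.10 = 27.8 ppm.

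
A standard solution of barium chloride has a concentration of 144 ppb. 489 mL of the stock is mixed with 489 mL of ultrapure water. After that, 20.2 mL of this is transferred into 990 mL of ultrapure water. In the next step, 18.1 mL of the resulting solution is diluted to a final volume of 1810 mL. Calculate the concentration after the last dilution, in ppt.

Overall dilution factor = 2 × 50.01 × 100 = 1.00 × 10⁴.
144 ppb / 1.00 × 10⁴ = 0.0144 ppb = 14.4 ppt.

14.4 ppt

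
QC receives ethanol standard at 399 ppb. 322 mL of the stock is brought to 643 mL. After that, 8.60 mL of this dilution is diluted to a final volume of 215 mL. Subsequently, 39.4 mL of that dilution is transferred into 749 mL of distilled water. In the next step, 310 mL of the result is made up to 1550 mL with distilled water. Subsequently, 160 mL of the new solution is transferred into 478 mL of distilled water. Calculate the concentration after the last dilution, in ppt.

20.0 ppt

Overall dilution factor = 1.997 × 25 × 20.01 × 5 × 3.987 = 1.99 × 10⁴.
399 ppb / 1.99 × 10⁴ = 0.0200 ppb = 20.0 ppt.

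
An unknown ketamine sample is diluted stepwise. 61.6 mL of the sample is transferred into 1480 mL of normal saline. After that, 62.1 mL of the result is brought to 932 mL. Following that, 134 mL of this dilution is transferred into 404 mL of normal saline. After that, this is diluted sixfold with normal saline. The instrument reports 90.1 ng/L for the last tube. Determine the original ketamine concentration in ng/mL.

815 ng/mL

Overall dilution factor = 25.03 × 15.01 × 4.015 × 6 = 9048.
Original = 90.1 ng/L × 9048 = 8.15 × 10⁵ ng/L = 815 ng/mL.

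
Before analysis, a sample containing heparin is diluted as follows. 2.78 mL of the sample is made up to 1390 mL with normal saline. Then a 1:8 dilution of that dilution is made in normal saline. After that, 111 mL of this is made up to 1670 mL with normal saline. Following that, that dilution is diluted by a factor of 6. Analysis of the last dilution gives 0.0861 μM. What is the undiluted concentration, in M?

Overall dilution factor = 500 × 8 × 15.05 × 6 = 3.61 × 10⁵.
Original = 0.0861 μM × 3.61 × 10⁵ = 3.11 × 10⁴ μM = 0.0311 M.

0.0311 M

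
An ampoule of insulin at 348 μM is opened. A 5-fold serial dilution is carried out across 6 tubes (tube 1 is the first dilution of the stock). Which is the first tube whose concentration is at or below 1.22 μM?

tube 4

Tube n has concentration 348 μM / 5ⁿ.
Need 5ⁿ ≥ 348 μM / 1.22 μM = 285, so n ≥ 3.51.
First such tube: n = 4.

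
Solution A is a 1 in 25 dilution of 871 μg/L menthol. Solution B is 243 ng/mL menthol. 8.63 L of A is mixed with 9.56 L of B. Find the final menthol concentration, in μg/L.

144 μg/L

C_A = 871 μg/L / 25 = 34.8 μg/L.
C_B = 243 ng/mL = 243 μg/L.
C_mix = (C_A·V_A + C_B·V_B)/(V_A + V_B) = (34.8×8.63 + 243×9.56) / 18.19 = 144 μg/L.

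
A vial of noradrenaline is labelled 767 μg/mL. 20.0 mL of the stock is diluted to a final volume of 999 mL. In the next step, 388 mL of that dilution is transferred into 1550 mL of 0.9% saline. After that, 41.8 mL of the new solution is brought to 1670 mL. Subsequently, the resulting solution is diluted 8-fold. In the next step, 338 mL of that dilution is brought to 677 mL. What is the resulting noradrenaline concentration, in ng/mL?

Overall dilution factor = 49.95 × 4.995 × 39.95 × 8 × 2.003 = 1.60 × 10⁵.
767 μg/mL / 1.60 × 10⁵ = 4.80 × 10⁻³ μg/mL = 4.80 ng/mL.

4.80 ng/mL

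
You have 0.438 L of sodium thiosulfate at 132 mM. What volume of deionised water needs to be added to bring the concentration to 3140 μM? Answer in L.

3140 μM = 3.14 mM.
V₂ = C₁V₁/C₂ = 132 × 0.438 / 3.14 = 18.4 L.
Diluent to add = V₂ − V₁ = 18.4 − 0.438 = 18.0 L.

18.0 L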